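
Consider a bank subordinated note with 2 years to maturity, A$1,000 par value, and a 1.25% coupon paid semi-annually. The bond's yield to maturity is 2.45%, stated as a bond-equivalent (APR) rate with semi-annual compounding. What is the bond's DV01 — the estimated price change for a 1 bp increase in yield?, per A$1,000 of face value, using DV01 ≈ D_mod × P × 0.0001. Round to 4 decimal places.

A$0.1912

Periodic yield y = 0.01225.
  t   CF        PV=CF/(1+0.01225)^t    t·PV
  1         6.25         6.1744         6.1744
  2         6.25         6.0996        12.1993
  3         6.25         6.0258        18.0775
  4     1,006.25       958.4175     3,833.6701
  Σ                    976.7174     3,870.1213
P = 976.7174; D_Mac = 3.96238 half-year periods = 1.98119 yrs; D_mod = 1.95721 yrs.
DV01 ≈ 1.95721 × 976.7174 × 0.0001 = 0.191164.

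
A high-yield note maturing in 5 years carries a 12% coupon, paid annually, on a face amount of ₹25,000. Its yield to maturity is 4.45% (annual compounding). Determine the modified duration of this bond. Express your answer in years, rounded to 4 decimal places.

3.9956 years

Periodic yield y = 0.0445. First find Macaulay duration:
  t   CF        PV=CF/(1+0.0445)^t    t·PV
  1     3,000.00     2,872.1876     2,872.1876
  2     3,000.00     2,749.8206     5,499.6413
  3     3,000.00     2,632.6670     7,898.0009
  4     3,000.00     2,520.5045    10,082.0180
  5    28,000.00    22,522.4592   112,612.2962
  Σ                 33,297.6390   138,964.1440
P = 33,297.6390; Macaulay duration = 138,964.1440 / 33,297.6390 = 4.17339 years.
Modified duration = D_Mac / (1 + y) = 4.17339 / 1.0445 = 3.99559 years.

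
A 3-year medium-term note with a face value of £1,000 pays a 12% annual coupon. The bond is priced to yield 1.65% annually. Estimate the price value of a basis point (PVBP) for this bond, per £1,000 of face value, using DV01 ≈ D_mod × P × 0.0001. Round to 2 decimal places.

£0.35

Periodic yield y = 0.0165.
  t   CF        PV=CF/(1+0.0165)^t    t·PV
  1       120.00       118.0521       118.0521
  2       120.00       116.1359       232.2718
  3     1,120.00     1,066.3404     3,199.0213
  Σ                  1,300.5285     3,549.3452
P = 1,300.5285; D_Mac = 2.72916 yrs; D_mod = 2.68486 yrs.
DV01 ≈ 2.68486 × 1,300.5285 × 0.0001 = 0.349173.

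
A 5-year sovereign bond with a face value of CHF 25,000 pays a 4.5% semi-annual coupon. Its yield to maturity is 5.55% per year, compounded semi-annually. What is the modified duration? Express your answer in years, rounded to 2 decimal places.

4.40 years

Periodic yield y = 0.02775. First find Macaulay duration:
  t   CF        PV=CF/(1+0.02775)^t    t·PV
  1       562.50       547.3121       547.3121
  2       562.50       532.5343     1,065.0685
  3       562.50       518.1554     1,554.4663
  4       562.50       504.1649     2,016.6595
  5       562.50       490.5521     2,452.7603
  6       562.50       477.3068     2,863.8408
  7       562.50       464.4192     3,250.9341
  8       562.50       451.8795     3,615.0360
  9       562.50       439.6784     3,957.1058
  10   25,562.50    19,441.4419   194,414.4186
  Σ                 23,867.4445   215,737.6021
P = 23,867.4445; Macaulay duration = 215,737.6021 / 23,867.4445 = 9.03899 half-year periods = 4.51950 years.
Modified duration = D_Mac / (1 + y) = 4.51950 / 1.02775 = 4.39747 years.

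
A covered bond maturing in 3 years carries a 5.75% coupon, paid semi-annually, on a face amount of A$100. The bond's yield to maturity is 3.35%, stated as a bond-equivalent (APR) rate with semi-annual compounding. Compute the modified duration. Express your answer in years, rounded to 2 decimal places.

Periodic yield y = 0.01675. First find Macaulay duration:
  t   CF        PV=CF/(1+0.01675)^t    t·PV
  1        2.875         2.8276         2.8276
  2        2.875         2.7811         5.5621
  3        2.875         2.7352         8.2057
  4        2.875         2.6902        10.7607
  5        2.875         2.6459        13.2293
  6      102.875        93.1161       558.6966
  Σ                    106.7961       599.2821
P = 106.7961; Macaulay duration = 599.2821 / 106.7961 = 5.61146 half-year periods = 2.80573 years.
Modified duration = D_Mac / (1 + y) = 2.80573 / 1.01675 = 2.75951 years.

2.76 years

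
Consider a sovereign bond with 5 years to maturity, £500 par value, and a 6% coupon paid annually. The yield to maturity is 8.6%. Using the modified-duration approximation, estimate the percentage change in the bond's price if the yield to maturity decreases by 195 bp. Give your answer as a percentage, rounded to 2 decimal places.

Periodic yield y = 0.086. Modified duration first:
  t   CF        PV=CF/(1+0.086)^t    t·PV
  1        30.00        27.6243        27.6243
  2        30.00        25.4367        50.8735
  3        30.00        23.4224        70.2673
  4        30.00        21.5676        86.2704
  5       530.00       350.8543     1,754.2713
  Σ                    448.9053     1,989.3068
P = 448.9053; D_Mac = 4.43146 yrs; D_mod = 4.43146/(1+0.086) = 4.08054 yrs.
ΔP/P ≈ -D_mod · Δy = -4.08054 × (-0.0195) = +0.079570 = +7.9570%.

+7.96%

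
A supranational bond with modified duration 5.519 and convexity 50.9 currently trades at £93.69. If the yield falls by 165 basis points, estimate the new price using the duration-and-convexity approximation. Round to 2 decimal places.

£102.87

Duration effect: -D_mod·Δy = -5.519 × (-0.0165) = +0.0910635
Convexity effect: ½·C·(Δy)² = 0.5 × 50.9 × (-0.0165)² = +0.0069287625
ΔP/P ≈ +0.0910635 + 0.0069287625 = +0.0979922625
New price ≈ 93.69 × (1 + 0.0979922625) = 102.870895073625.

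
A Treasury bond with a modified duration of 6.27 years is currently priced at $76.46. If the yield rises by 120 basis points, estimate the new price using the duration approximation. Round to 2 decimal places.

Duration approximation: ΔP/P ≈ -D_mod · Δy = -6.27 × (+0.012) = -0.075240.
New price ≈ 76.46 × (1 - 0.075240) = 70.7071496.

$70.71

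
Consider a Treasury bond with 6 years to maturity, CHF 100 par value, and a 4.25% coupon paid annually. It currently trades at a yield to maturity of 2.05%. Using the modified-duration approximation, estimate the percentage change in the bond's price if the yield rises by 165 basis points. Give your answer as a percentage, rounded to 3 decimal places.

-8.825%

Periodic yield y = 0.0205. Modified duration first:
  t   CF        PV=CF/(1+0.0205)^t    t·PV
  1         4.25         4.1646         4.1646
  2         4.25         4.0810         8.1619
  3         4.25         3.9990        11.9970
  4         4.25         3.9187        15.6746
  5         4.25         3.8399        19.1997
  6       104.25        92.2992       553.7953
  Σ                    112.3024       612.9931
P = 112.3024; D_Mac = 5.45842 yrs; D_mod = 5.45842/(1+0.0205) = 5.34877 yrs.
ΔP/P ≈ -D_mod · Δy = -5.34877 × (+0.0165) = -0.088255 = -8.8255%.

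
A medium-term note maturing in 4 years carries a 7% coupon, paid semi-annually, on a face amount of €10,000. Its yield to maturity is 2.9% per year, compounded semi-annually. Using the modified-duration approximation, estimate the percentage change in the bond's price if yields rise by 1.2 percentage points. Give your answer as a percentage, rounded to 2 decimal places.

-4.25%

Periodic yield y = 0.0145. Modified duration first:
  t   CF        PV=CF/(1+0.0145)^t    t·PV
  1       350.00       344.9975       344.9975
  2       350.00       340.0666       680.1331
  3       350.00       335.2061     1,005.6182
  4       350.00       330.4151     1,321.6603
  5       350.00       325.6925     1,628.4626
  6       350.00       321.0375     1,926.2249
  7       350.00       316.4490     2,215.1428
  8    10,350.00     9,224.0986    73,792.7892
  Σ                 11,537.9629    82,915.0286
P = 11,537.9629; D_Mac = 7.18628 half-year periods = 3.59314 yrs; D_mod = 3.59314/(1+0.0145) = 3.54178 yrs.
ΔP/P ≈ -D_mod · Δy = -3.54178 × (+0.012) = -0.042501 = -4.2501%.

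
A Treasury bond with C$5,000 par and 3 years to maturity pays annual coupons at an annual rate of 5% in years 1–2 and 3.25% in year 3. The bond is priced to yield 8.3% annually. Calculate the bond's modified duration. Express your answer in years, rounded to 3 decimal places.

Periodic yield y = 0.083. First find Macaulay duration:
  t   CF        PV=CF/(1+0.083)^t    t·PV
  1       250.00       230.8403       230.8403
  2       250.00       213.1489       426.2978
  3     5,162.50     4,064.1965    12,192.5894
  Σ                  4,508.1856    12,849.7275
P = 4,508.1856; Macaulay duration = 12,849.7275 / 4,508.1856 = 2.85031 years.
Modified duration = D_Mac / (1 + y) = 2.85031 / 1.083 = 2.63187 years.

2.632 years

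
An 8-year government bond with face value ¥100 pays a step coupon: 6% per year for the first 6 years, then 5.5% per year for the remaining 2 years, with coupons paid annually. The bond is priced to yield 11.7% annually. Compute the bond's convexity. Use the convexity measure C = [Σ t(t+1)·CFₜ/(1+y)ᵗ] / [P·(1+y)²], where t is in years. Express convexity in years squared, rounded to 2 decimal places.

41.55

With y = 0.117:
  t   CF        PV=CF/(1+0.117)^t    t·PV        t(t+1)·PV
  1         6.00         5.3715         5.3715          10.7431
  2         6.00         4.8089         9.6178          28.8533
  3         6.00         4.3052        12.9156          51.6622
  4         6.00         3.8542        15.4170          77.0848
  5         6.00         3.4505        17.2526         103.5158
  6         6.00         3.0891        18.5346         129.7423
  7         5.50         2.5351        17.7455         141.9641
  8       105.50        43.5338       348.2708       3,134.4372
  Σ                     70.9484       445.1254       3,678.0027
P = 70.9484.
Convexity = Σ t(t+1)·PV / [P·(1+y)²] = 3,678.0027 / (70.9484 × 1.247689) = 41.54924.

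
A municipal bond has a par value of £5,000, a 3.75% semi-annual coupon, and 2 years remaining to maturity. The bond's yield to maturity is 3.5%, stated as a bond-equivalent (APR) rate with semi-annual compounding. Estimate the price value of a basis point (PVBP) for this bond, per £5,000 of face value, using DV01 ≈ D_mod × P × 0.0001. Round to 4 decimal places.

Periodic yield y = 0.0175.
  t   CF        PV=CF/(1+0.0175)^t    t·PV
  1        93.75        92.1376        92.1376
  2        93.75        90.5529       181.1058
  3        93.75        88.9955       266.9865
  4     5,093.75     4,752.2574    19,009.0296
  Σ                  5,023.9434    19,549.2595
P = 5,023.9434; D_Mac = 3.89122 half-year periods = 1.94561 yrs; D_mod = 1.91215 yrs.
DV01 ≈ 1.91215 × 5,023.9434 × 0.0001 = 0.960652.

£0.9607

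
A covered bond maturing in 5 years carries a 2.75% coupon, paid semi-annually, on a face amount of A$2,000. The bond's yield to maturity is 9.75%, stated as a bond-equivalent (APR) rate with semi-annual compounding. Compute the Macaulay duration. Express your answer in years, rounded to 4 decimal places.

Periodic yield y = 0.04875. Discount each cash flow and weight by its period:
  t   CF        PV=CF/(1+0.04875)^t    t·PV
  1        27.50        26.2217        26.2217
  2        27.50        25.0028        50.0056
  3        27.50        23.8406        71.5217
  4        27.50        22.7324        90.9295
  5        27.50        21.6757       108.3784
  6        27.50        20.6681       124.0087
  7        27.50        19.7074       137.9517
  8        27.50        18.7913       150.3304
  9        27.50        17.9178       161.2603
  10    2,027.50     1,259.6246    12,596.2457
  Σ                  1,456.1823    13,516.8537
Price P = Σ PV = 1,456.1823.
Macaulay duration = Σ(t·PV) / P = 13,516.8537 / 1,456.1823 = 9.28239 half-year periods.
In years: 9.28239 / 2 = 4.64120 years.

4.6412 years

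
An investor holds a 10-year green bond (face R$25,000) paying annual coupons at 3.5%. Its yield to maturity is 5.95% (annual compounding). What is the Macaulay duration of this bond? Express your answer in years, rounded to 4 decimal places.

Periodic yield y = 0.0595. Discount each cash flow and weight by its year:
  t   CF        PV=CF/(1+0.0595)^t    t·PV
  1       875.00       825.8613       825.8613
  2       875.00       779.4821     1,558.9641
  3       875.00       735.7075     2,207.1224
  4       875.00       694.3912     2,777.5648
  5       875.00       655.3952     3,276.9759
  6       875.00       618.5891     3,711.5348
  7       875.00       583.8501     4,086.9504
  8       875.00       551.0619     4,408.4950
  9       875.00       520.1150     4,681.0353
  10   25,875.00    14,516.7951   145,167.9514
  Σ                 20,481.2484   172,702.4554
Price P = Σ PV = 20,481.2484.
Macaulay duration = Σ(t·PV) / P = 172,702.4554 / 20,481.2484 = 8.43222 years.

8.4322 years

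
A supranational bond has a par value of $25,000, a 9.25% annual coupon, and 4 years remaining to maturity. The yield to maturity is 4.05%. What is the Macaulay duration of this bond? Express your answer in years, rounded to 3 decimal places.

Periodic yield y = 0.0405. Discount each cash flow and weight by its year:
  t   CF        PV=CF/(1+0.0405)^t    t·PV
  1     2,312.50     2,222.4892     2,222.4892
  2     2,312.50     2,135.9819     4,271.9638
  3     2,312.50     2,052.8418     6,158.5255
  4    27,312.50    23,301.9956    93,207.9824
  Σ                 29,713.3085   105,860.9610
Price P = Σ PV = 29,713.3085.
Macaulay duration = Σ(t·PV) / P = 105,860.9610 / 29,713.3085 = 3.56275 years.

3.563 years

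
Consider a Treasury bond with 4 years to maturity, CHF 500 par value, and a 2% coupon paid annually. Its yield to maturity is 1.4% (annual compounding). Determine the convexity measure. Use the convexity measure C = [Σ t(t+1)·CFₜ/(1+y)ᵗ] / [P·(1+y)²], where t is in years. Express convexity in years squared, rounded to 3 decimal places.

18.709

With y = 0.014:
  t   CF        PV=CF/(1+0.014)^t    t·PV        t(t+1)·PV
  1        10.00         9.8619         9.8619          19.7239
  2        10.00         9.7258        19.4515          58.3546
  3        10.00         9.5915        28.7745         115.0979
  4       510.00       482.4123     1,929.6491       9,648.2456
  Σ                    511.5915     1,987.7371       9,841.4220
P = 511.5915.
Convexity = Σ t(t+1)·PV / [P·(1+y)²] = 9,841.4220 / (511.5915 × 1.028196) = 18.70935.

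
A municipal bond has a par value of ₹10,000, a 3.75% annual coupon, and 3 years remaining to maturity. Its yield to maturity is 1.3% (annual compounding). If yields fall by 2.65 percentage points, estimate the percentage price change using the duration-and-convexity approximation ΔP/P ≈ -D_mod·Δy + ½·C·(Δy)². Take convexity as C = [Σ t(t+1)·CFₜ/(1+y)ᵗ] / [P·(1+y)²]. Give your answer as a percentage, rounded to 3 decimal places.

+7.970%

With y = 0.013:
  t   CF        PV=CF/(1+0.013)^t    t·PV        t(t+1)·PV
  1       375.00       370.1876       370.1876         740.3751
  2       375.00       365.4369       730.8738       2,192.6213
  3    10,375.00     9,980.6717    29,942.0150     119,768.0601
  Σ                 10,716.2961    31,043.0764     122,701.0565
P = 10,716.2961; D_Mac = 2.89681 yrs; D_mod = 2.85963 yrs; C = 11.15796.
Duration effect: -2.85963 × (-0.0265) = +0.075780
Convexity effect: 0.5 × 11.15796 × (-0.0265)² = +0.0039178
ΔP/P ≈ +0.075780 + 0.0039178 = +0.079698 = +7.9698%.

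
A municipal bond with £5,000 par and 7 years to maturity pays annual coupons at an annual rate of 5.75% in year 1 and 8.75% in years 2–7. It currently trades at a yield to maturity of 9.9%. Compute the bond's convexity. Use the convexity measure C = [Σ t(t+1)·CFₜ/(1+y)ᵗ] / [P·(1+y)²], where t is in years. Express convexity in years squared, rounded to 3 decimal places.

With y = 0.099:
  t   CF        PV=CF/(1+0.099)^t    t·PV        t(t+1)·PV
  1       287.50       261.6015       261.6015         523.2029
  2       437.50       362.2285       724.4571       2,173.3713
  3       437.50       329.5983       988.7949       3,955.1798
  4       437.50       299.9075     1,199.6299       5,998.1495
  5       437.50       272.8912     1,364.4562       8,186.7372
  6       437.50       248.3087     1,489.8521      10,428.9646
  7     5,437.50     2,808.1185    19,656.8292     157,254.6332
  Σ                  4,582.6542    25,685.6208     188,520.2384
P = 4,582.6542.
Convexity = Σ t(t+1)·PV / [P·(1+y)²] = 188,520.2384 / (4,582.6542 × 1.207801) = 34.06007.

34.060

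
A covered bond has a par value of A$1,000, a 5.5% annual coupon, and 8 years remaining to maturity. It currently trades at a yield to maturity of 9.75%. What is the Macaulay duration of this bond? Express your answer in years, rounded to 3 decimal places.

6.470 years

Periodic yield y = 0.0975. Discount each cash flow and weight by its year:
  t   CF        PV=CF/(1+0.0975)^t    t·PV
  1        55.00        50.1139        50.1139
  2        55.00        45.6619        91.3237
  3        55.00        41.6053       124.8160
  4        55.00        37.9092       151.6368
  5        55.00        34.5414       172.7070
  6        55.00        31.4728       188.8369
  7        55.00        28.6768       200.7377
  8     1,055.00       501.2060     4,009.6477
  Σ                    771.1873     4,989.8198
Price P = Σ PV = 771.1873.
Macaulay duration = Σ(t·PV) / P = 4,989.8198 / 771.1873 = 6.47031 years.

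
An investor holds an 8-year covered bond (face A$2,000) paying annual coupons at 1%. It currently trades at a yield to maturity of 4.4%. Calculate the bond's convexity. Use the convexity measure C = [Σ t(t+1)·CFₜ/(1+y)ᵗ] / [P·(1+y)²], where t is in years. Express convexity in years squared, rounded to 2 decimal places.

With y = 0.044:
  t   CF        PV=CF/(1+0.044)^t    t·PV        t(t+1)·PV
  1        20.00        19.1571        19.1571          38.3142
  2        20.00        18.3497        36.6994         110.0982
  3        20.00        17.5763        52.7290         210.9161
  4        20.00        16.8356        67.3423         336.7115
  5        20.00        16.1260        80.6302         483.7809
  6        20.00        15.4464        92.6783         648.7484
  7        20.00        14.7954       103.5678         828.5420
  8     2,020.00     1,431.3551    11,450.8405     103,057.5649
  Σ                  1,549.6416    11,903.6446     105,714.6763
P = 1,549.6416.
Convexity = Σ t(t+1)·PV / [P·(1+y)²] = 105,714.6763 / (1,549.6416 × 1.089936) = 62.58972.

62.59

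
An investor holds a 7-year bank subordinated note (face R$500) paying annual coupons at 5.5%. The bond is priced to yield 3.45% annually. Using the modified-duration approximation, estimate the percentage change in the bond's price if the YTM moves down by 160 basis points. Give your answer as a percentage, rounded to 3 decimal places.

+9.375%

Periodic yield y = 0.0345. Modified duration first:
  t   CF        PV=CF/(1+0.0345)^t    t·PV
  1        27.50        26.5829        26.5829
  2        27.50        25.6964        51.3927
  3        27.50        24.8394        74.5182
  4        27.50        24.0110        96.0441
  5        27.50        23.2103       116.0514
  6        27.50        22.4362       134.6173
  7       527.50       416.0150     2,912.1051
  Σ                    562.7912     3,411.3117
P = 562.7912; D_Mac = 6.06142 yrs; D_mod = 6.06142/(1+0.0345) = 5.85927 yrs.
ΔP/P ≈ -D_mod · Δy = -5.85927 × (-0.016) = +0.093748 = +9.3748%.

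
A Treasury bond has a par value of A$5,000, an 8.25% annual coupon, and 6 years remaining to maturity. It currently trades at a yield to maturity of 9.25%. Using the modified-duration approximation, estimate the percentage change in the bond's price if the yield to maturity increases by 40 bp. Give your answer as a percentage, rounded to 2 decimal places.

-1.81%

Periodic yield y = 0.0925. Modified duration first:
  t   CF        PV=CF/(1+0.0925)^t    t·PV
  1       412.50       377.5744       377.5744
  2       412.50       345.6058       691.2117
  3       412.50       316.3440       949.0320
  4       412.50       289.5597     1,158.2389
  5       412.50       265.0432     1,325.2162
  6     5,412.50     3,183.2389    19,099.4335
  Σ                  4,777.3661    23,600.7067
P = 4,777.3661; D_Mac = 4.94011 yrs; D_mod = 4.94011/(1+0.0925) = 4.52184 yrs.
ΔP/P ≈ -D_mod · Δy = -4.52184 × (+0.004) = -0.018087 = -1.8087%.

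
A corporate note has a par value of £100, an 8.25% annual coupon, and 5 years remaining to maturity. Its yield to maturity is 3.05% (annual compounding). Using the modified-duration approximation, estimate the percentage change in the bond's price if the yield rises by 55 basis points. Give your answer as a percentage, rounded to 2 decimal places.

-2.33%

Periodic yield y = 0.0305. Modified duration first:
  t   CF        PV=CF/(1+0.0305)^t    t·PV
  1         8.25         8.0058         8.0058
  2         8.25         7.7689        15.5377
  3         8.25         7.5389        22.6168
  4         8.25         7.3158        29.2632
  5       108.25        93.1511       465.7554
  Σ                    123.7805       541.1790
P = 123.7805; D_Mac = 4.37209 yrs; D_mod = 4.37209/(1+0.0305) = 4.24268 yrs.
ΔP/P ≈ -D_mod · Δy = -4.24268 × (+0.0055) = -0.023335 = -2.3335%.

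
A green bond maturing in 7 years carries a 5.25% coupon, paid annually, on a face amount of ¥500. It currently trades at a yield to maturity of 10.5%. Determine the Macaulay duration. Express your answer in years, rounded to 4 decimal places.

Periodic yield y = 0.105. Discount each cash flow and weight by its year:
  t   CF        PV=CF/(1+0.105)^t    t·PV
  1        26.25        23.7557        23.7557
  2        26.25        21.4983        42.9967
  3        26.25        19.4555        58.3665
  4        26.25        17.6068        70.4272
  5        26.25        15.9337        79.6687
  6        26.25        14.4197        86.5181
  7       526.25       261.6111     1,831.2777
  Σ                    374.2808     2,193.0105
Price P = Σ PV = 374.2808.
Macaulay duration = Σ(t·PV) / P = 2,193.0105 / 374.2808 = 5.85927 years.

5.8593 years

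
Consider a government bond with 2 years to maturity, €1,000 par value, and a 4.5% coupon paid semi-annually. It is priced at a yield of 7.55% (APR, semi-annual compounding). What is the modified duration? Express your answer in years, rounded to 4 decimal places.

Periodic yield y = 0.03775. First find Macaulay duration:
  t   CF        PV=CF/(1+0.03775)^t    t·PV
  1        22.50        21.6815        21.6815
  2        22.50        20.8928        41.7856
  3        22.50        20.1328        60.3984
  4     1,022.50       881.6422     3,526.5686
  Σ                    944.3493     3,650.4342
P = 944.3493; Macaulay duration = 3,650.4342 / 944.3493 = 3.86556 half-year periods = 1.93278 years.
Modified duration = D_Mac / (1 + y) = 1.93278 / 1.03775 = 1.86247 years.

1.8625 years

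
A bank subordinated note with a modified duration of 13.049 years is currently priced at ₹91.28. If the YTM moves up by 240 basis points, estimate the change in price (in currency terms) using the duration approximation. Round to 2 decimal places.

-₹28.59

Duration approximation: ΔP/P ≈ -D_mod · Δy = -13.049 × (+0.024) = -0.313176.
ΔP ≈ 91.28 × (-0.313176) = -28.58670528.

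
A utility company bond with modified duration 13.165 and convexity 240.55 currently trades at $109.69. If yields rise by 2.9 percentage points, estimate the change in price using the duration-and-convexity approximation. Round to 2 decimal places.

Duration effect: -D_mod·Δy = -13.165 × (+0.029) = -0.381785
Convexity effect: ½·C·(Δy)² = 0.5 × 240.55 × (0.029)² = +0.101151275
ΔP/P ≈ -0.381785 + 0.101151275 = -0.280633725
ΔP ≈ 109.69 × (-0.280633725) = -30.78271329525.

-$30.78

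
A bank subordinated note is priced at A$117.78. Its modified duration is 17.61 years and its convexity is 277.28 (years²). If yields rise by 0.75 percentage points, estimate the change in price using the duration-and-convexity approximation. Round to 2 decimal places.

-A$14.64

Duration effect: -D_mod·Δy = -17.61 × (+0.0075) = -0.132075
Convexity effect: ½·C·(Δy)² = 0.5 × 277.28 × (0.0075)² = +0.0077985
ΔP/P ≈ -0.132075 + 0.0077985 = -0.1242765
ΔP ≈ 117.78 × (-0.1242765) = -14.63728617.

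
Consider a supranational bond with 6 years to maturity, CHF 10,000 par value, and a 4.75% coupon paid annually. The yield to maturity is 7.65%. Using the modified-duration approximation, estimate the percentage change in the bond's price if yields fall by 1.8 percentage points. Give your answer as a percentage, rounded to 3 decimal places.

Periodic yield y = 0.0765. Modified duration first:
  t   CF        PV=CF/(1+0.0765)^t    t·PV
  1       475.00       441.2448       441.2448
  2       475.00       409.8883       819.7766
  3       475.00       380.7602     1,142.2805
  4       475.00       353.7020     1,414.8079
  5       475.00       328.5666     1,642.8331
  6    10,475.00     6,730.8487    40,385.0920
  Σ                  8,645.0105    45,846.0349
P = 8,645.0105; D_Mac = 5.30318 yrs; D_mod = 5.30318/(1+0.0765) = 4.92632 yrs.
ΔP/P ≈ -D_mod · Δy = -4.92632 × (-0.018) = +0.088674 = +8.8674%.

+8.867%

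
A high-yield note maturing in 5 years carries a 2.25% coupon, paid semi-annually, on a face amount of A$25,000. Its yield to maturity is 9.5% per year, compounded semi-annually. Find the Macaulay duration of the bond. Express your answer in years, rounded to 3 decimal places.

4.701 years

Periodic yield y = 0.0475. Discount each cash flow and weight by its period:
  t   CF        PV=CF/(1+0.0475)^t    t·PV
  1       281.25       268.4964       268.4964
  2       281.25       256.3212       512.6423
  3       281.25       244.6980       734.0940
  4       281.25       233.6019       934.4077
  5       281.25       223.0090     1,115.0450
  6       281.25       212.8964     1,277.3785
  7       281.25       203.2424     1,422.6968
  8       281.25       194.0262     1,552.2092
  9       281.25       185.2278     1,667.0505
  10   25,281.25    15,894.9156   158,949.1563
  Σ                 17,916.4349   168,433.1767
Price P = Σ PV = 17,916.4349.
Macaulay duration = Σ(t·PV) / P = 168,433.1767 / 17,916.4349 = 9.40104 half-year periods.
In years: 9.40104 / 2 = 4.70052 years.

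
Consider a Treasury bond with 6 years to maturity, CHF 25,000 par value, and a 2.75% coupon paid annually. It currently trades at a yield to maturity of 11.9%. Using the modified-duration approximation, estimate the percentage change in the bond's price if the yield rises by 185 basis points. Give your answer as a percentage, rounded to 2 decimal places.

Periodic yield y = 0.119. Modified duration first:
  t   CF        PV=CF/(1+0.119)^t    t·PV
  1       687.50       614.3878       614.3878
  2       687.50       549.0508     1,098.1016
  3       687.50       490.6620     1,471.9861
  4       687.50       438.4826     1,753.9304
  5       687.50       391.8522     1,959.2609
  6    25,687.50    13,084.0236    78,504.1418
  Σ                 15,568.4591    85,401.8086
P = 15,568.4591; D_Mac = 5.48557 yrs; D_mod = 5.48557/(1+0.119) = 4.90220 yrs.
ΔP/P ≈ -D_mod · Δy = -4.90220 × (+0.0185) = -0.090691 = -9.0691%.

-9.07%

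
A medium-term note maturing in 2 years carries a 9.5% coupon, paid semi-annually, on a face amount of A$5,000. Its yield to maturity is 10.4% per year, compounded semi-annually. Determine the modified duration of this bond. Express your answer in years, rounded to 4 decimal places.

1.7746 years

Periodic yield y = 0.052. First find Macaulay duration:
  t   CF        PV=CF/(1+0.052)^t    t·PV
  1       237.50       225.7605       225.7605
  2       237.50       214.6012       429.2024
  3       237.50       203.9935       611.9806
  4     5,237.50     4,276.2302    17,104.9208
  Σ                  4,920.5854    18,371.8643
P = 4,920.5854; Macaulay duration = 18,371.8643 / 4,920.5854 = 3.73367 half-year periods = 1.86684 years.
Modified duration = D_Mac / (1 + y) = 1.86684 / 1.052 = 1.77456 years.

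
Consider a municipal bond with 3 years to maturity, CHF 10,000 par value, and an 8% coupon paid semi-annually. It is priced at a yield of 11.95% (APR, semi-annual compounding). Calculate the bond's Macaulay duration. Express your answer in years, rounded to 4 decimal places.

Periodic yield y = 0.05975. Discount each cash flow and weight by its period:
  t   CF        PV=CF/(1+0.05975)^t    t·PV
  1       400.00       377.4475       377.4475
  2       400.00       356.1666       712.3331
  3       400.00       336.0855     1,008.2564
  4       400.00       317.1365     1,268.5462
  5       400.00       299.2560     1,496.2800
  6    10,400.00     7,341.9731    44,051.8385
  Σ                  9,028.0651    48,914.7017
Price P = Σ PV = 9,028.0651.
Macaulay duration = Σ(t·PV) / P = 48,914.7017 / 9,028.0651 = 5.41807 half-year periods.
In years: 5.41807 / 2 = 2.70904 years.

2.7090 years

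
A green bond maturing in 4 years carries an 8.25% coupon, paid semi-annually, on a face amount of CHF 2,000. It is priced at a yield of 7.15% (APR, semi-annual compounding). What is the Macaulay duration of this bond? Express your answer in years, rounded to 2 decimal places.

3.50 years

Periodic yield y = 0.03575. Discount each cash flow and weight by its period:
  t   CF        PV=CF/(1+0.03575)^t    t·PV
  1        82.50        79.6524        79.6524
  2        82.50        76.9031       153.8063
  3        82.50        74.2487       222.7462
  4        82.50        71.6860       286.7439
  5        82.50        69.2117       346.0583
  6        82.50        66.8227       400.9365
  7        82.50        64.5163       451.6140
  8     2,082.50     1,572.3364    12,578.6914
  Σ                  2,075.3774    14,520.2489
Price P = Σ PV = 2,075.3774.
Macaulay duration = Σ(t·PV) / P = 14,520.2489 / 2,075.3774 = 6.99644 half-year periods.
In years: 6.99644 / 2 = 3.49822 years.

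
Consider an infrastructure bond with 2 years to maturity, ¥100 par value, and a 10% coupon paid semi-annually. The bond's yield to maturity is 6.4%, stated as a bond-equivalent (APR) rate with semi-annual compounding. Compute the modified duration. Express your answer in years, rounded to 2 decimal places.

Periodic yield y = 0.032. First find Macaulay duration:
  t   CF        PV=CF/(1+0.032)^t    t·PV
  1         5.00         4.8450         4.8450
  2         5.00         4.6947         9.3895
  3         5.00         4.5492        13.6475
  4       105.00        92.5701       370.2802
  Σ                    106.6589       398.1621
P = 106.6589; Macaulay duration = 398.1621 / 106.6589 = 3.73304 half-year periods = 1.86652 years.
Modified duration = D_Mac / (1 + y) = 1.86652 / 1.032 = 1.80864 years.

1.81 years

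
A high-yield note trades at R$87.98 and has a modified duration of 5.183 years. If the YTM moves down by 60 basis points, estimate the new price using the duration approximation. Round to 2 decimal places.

R$90.72

Duration approximation: ΔP/P ≈ -D_mod · Δy = -5.183 × (-0.006) = +0.031098.
New price ≈ 87.98 × (1 + 0.031098) = 90.71600204.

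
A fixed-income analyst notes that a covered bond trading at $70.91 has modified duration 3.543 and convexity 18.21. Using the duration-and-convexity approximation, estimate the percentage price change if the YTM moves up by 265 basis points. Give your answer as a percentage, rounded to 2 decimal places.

Duration effect: -D_mod·Δy = -3.543 × (+0.0265) = -0.0938895
Convexity effect: ½·C·(Δy)² = 0.5 × 18.21 × (0.0265)² = +0.00639398625
ΔP/P ≈ -0.0938895 + 0.00639398625 = -0.08749551375
= -8.749551375%.

-8.75%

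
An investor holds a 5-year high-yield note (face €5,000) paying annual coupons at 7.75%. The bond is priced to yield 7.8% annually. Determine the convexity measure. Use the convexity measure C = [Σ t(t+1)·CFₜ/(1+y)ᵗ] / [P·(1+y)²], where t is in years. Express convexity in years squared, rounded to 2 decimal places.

With y = 0.078:
  t   CF        PV=CF/(1+0.078)^t    t·PV        t(t+1)·PV
  1       387.50       359.4620       359.4620         718.9239
  2       387.50       333.4527       666.9053       2,000.7160
  3       387.50       309.3253       927.9759       3,711.9034
  4       387.50       286.9437     1,147.7747       5,738.8736
  5     5,387.50     3,700.7818    18,503.9090     111,023.4538
  Σ                  4,989.9654    21,606.0268     123,193.8707
P = 4,989.9654.
Convexity = Σ t(t+1)·PV / [P·(1+y)²] = 123,193.8707 / (4,989.9654 × 1.162084) = 21.24487.

21.24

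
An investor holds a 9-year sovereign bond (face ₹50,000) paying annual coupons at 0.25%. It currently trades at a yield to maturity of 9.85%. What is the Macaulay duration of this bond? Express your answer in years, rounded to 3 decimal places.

Periodic yield y = 0.0985. Discount each cash flow and weight by its year:
  t   CF        PV=CF/(1+0.0985)^t    t·PV
  1       125.00       113.7915       113.7915
  2       125.00       103.5881       207.1762
  3       125.00        94.2996       282.8988
  4       125.00        85.8440       343.3759
  5       125.00        78.1465       390.7327
  6       125.00        71.1393       426.8359
  7       125.00        64.7604       453.3229
  8       125.00        58.9535       471.6279
  9    50,125.00    21,520.5732   193,685.1587
  Σ                 22,191.0961   196,374.9204
Price P = Σ PV = 22,191.0961.
Macaulay duration = Σ(t·PV) / P = 196,374.9204 / 22,191.0961 = 8.84927 years.

8.849 years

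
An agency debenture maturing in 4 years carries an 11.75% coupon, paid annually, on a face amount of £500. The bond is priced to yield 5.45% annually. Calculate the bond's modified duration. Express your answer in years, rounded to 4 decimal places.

3.2917 years

Periodic yield y = 0.0545. First find Macaulay duration:
  t   CF        PV=CF/(1+0.0545)^t    t·PV
  1        58.75        55.7136        55.7136
  2        58.75        52.8341       105.6683
  3        58.75        50.1035       150.3105
  4       558.75       451.8884     1,807.5536
  Σ                    610.5397     2,119.2460
P = 610.5397; Macaulay duration = 2,119.2460 / 610.5397 = 3.47110 years.
Modified duration = D_Mac / (1 + y) = 3.47110 / 1.0545 = 3.29171 years.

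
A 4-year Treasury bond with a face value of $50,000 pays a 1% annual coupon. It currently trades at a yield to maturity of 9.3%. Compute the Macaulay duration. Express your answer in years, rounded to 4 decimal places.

3.9293 years

Periodic yield y = 0.093. Discount each cash flow and weight by its year:
  t   CF        PV=CF/(1+0.093)^t    t·PV
  1       500.00       457.4565       457.4565
  2       500.00       418.5330       837.0659
  3       500.00       382.9213     1,148.7639
  4    50,500.00    35,384.3099   141,537.2397
  Σ                 36,643.2207   143,980.5261
Price P = Σ PV = 36,643.2207.
Macaulay duration = Σ(t·PV) / P = 143,980.5261 / 36,643.2207 = 3.92925 years.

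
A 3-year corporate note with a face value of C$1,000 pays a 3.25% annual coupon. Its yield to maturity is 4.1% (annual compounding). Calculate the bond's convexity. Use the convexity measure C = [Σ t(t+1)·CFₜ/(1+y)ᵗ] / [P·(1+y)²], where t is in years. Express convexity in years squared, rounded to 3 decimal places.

10.608

With y = 0.041:
  t   CF        PV=CF/(1+0.041)^t    t·PV        t(t+1)·PV
  1        32.50        31.2200        31.2200          62.4400
  2        32.50        29.9904        59.9808         179.9423
  3     1,032.50       915.2461     2,745.7382      10,982.9528
  Σ                    976.4564     2,836.9389      11,225.3350
P = 976.4564.
Convexity = Σ t(t+1)·PV / [P·(1+y)²] = 11,225.3350 / (976.4564 × 1.083681) = 10.60828.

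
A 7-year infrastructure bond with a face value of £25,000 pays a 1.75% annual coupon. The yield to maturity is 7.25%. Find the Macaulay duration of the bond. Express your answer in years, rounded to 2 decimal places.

Periodic yield y = 0.0725. Discount each cash flow and weight by its year:
  t   CF        PV=CF/(1+0.0725)^t    t·PV
  1       437.50       407.9254       407.9254
  2       437.50       380.3500       760.7001
  3       437.50       354.6387     1,063.9162
  4       437.50       330.6655     1,322.6619
  5       437.50       308.3128     1,541.5640
  6       437.50       287.4711     1,724.8268
  7    25,437.50    15,584.5161   109,091.6124
  Σ                 17,653.8796   115,913.2067
Price P = Σ PV = 17,653.8796.
Macaulay duration = Σ(t·PV) / P = 115,913.2067 / 17,653.8796 = 6.56588 years.

6.57 years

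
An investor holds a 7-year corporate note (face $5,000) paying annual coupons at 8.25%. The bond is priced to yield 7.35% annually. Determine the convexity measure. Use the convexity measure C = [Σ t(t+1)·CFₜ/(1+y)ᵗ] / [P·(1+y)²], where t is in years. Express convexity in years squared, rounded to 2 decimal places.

With y = 0.0735:
  t   CF        PV=CF/(1+0.0735)^t    t·PV        t(t+1)·PV
  1       412.50       384.2571       384.2571         768.5142
  2       412.50       357.9479       715.8959       2,147.6876
  3       412.50       333.4401     1,000.3203       4,001.2810
  4       412.50       310.6102     1,242.4409       6,212.2046
  5       412.50       289.3435     1,446.7174       8,680.3046
  6       412.50       269.5328     1,617.1969      11,320.3786
  7     5,412.50     3,294.4549    23,061.1844     184,489.4750
  Σ                  5,239.5866    29,468.0129     217,619.8456
P = 5,239.5866.
Convexity = Σ t(t+1)·PV / [P·(1+y)²] = 217,619.8456 / (5,239.5866 × 1.152402) = 36.04105.

36.04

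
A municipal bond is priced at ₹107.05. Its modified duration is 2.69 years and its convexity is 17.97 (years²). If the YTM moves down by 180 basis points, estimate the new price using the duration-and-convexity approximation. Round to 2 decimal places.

Duration effect: -D_mod·Δy = -2.69 × (-0.018) = +0.048420
Convexity effect: ½·C·(Δy)² = 0.5 × 17.97 × (-0.018)² = +0.00291114
ΔP/P ≈ +0.048420 + 0.00291114 = +0.05133114
New price ≈ 107.05 × (1 + 0.05133114) = 112.544998537.

₹112.54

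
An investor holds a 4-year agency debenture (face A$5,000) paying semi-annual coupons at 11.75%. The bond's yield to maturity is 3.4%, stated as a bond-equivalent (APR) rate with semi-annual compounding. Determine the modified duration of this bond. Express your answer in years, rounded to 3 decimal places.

Periodic yield y = 0.017. First find Macaulay duration:
  t   CF        PV=CF/(1+0.017)^t    t·PV
  1       293.75       288.8397       288.8397
  2       293.75       284.0115       568.0231
  3       293.75       279.2640       837.7921
  4       293.75       274.5959     1,098.3836
  5       293.75       270.0058     1,350.0291
  6       293.75       265.4924     1,592.9546
  7       293.75       261.0545     1,827.3816
  8     5,293.75     4,625.8954    37,007.1629
  Σ                  6,549.1593    44,570.5667
P = 6,549.1593; Macaulay duration = 44,570.5667 / 6,549.1593 = 6.80554 half-year periods = 3.40277 years.
Modified duration = D_Mac / (1 + y) = 3.40277 / 1.017 = 3.34589 years.

3.346 years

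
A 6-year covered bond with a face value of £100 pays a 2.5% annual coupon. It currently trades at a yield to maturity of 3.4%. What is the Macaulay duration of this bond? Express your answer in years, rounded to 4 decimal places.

5.6353 years

Periodic yield y = 0.034. Discount each cash flow and weight by its year:
  t   CF        PV=CF/(1+0.034)^t    t·PV
  1         2.50         2.4178         2.4178
  2         2.50         2.3383         4.6766
  3         2.50         2.2614         6.7842
  4         2.50         2.1870         8.7482
  5         2.50         2.1151        10.5757
  6       102.50        83.8688       503.2130
  Σ                     95.1885       536.4155
Price P = Σ PV = 95.1885.
Macaulay duration = Σ(t·PV) / P = 536.4155 / 95.1885 = 5.63530 years.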